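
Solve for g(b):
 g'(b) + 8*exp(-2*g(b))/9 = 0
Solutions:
 g(b) = log(-sqrt(C1 - 16*b)) - log(3)
 g(b) = log(C1 - 16*b)/2 - log(3)


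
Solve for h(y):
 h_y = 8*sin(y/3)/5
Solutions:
 h(y) = C1 - 24*cos(y/3)/5


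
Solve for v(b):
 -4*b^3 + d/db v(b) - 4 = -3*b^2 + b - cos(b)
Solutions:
 v(b) = C1 + b^4 - b^3 + b^2/2 + 4*b - sin(b)


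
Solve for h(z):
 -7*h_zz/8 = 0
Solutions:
 h(z) = C1 + C2*z


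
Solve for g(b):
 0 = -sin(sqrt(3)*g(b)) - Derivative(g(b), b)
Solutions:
 g(b) = sqrt(3)*(-acos((-exp(2*sqrt(3)*C1) - exp(2*sqrt(3)*b))/(exp(2*sqrt(3)*C1) - exp(2*sqrt(3)*b))) + 2*pi)/3
 g(b) = sqrt(3)*acos((-exp(2*sqrt(3)*C1) - exp(2*sqrt(3)*b))/(exp(2*sqrt(3)*C1) - exp(2*sqrt(3)*b)))/3


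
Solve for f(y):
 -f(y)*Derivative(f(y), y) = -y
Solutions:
 f(y) = -sqrt(C1 + y^2)
 f(y) = sqrt(C1 + y^2)


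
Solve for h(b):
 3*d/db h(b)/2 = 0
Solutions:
 h(b) = C1


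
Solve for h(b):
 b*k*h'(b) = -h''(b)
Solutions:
 h(b) = Piecewise((-sqrt(2)*sqrt(pi)*C1*erf(sqrt(2)*b*sqrt(k)/2)/(2*sqrt(k)) - C2, (k > 0) | (k < 0)), (-C1*b - C2, True))


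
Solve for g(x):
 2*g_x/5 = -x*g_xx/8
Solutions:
 g(x) = C1 + C2/x^(11/5)


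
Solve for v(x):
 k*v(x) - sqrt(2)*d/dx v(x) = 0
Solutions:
 v(x) = C1*exp(sqrt(2)*k*x/2)


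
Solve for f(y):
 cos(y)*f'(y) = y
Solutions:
 f(y) = C1 + Integral(y/cos(y), y)


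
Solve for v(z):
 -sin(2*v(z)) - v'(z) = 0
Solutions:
 v(z) = pi - acos((-C1 - exp(4*z))/(C1 - exp(4*z)))/2
 v(z) = acos((-C1 - exp(4*z))/(C1 - exp(4*z)))/2


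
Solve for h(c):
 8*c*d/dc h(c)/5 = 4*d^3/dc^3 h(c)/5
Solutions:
 h(c) = C1 + Integral(C2*airyai(2^(1/3)*c) + C3*airybi(2^(1/3)*c), c)


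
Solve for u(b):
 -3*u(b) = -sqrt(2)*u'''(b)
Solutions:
 u(b) = C3*exp(2^(5/6)*3^(1/3)*b/2) + (C1*sin(6^(5/6)*b/4) + C2*cos(6^(5/6)*b/4))*exp(-2^(5/6)*3^(1/3)*b/4)


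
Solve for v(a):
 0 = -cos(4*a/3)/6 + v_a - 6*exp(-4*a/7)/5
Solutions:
 v(a) = C1 + sin(4*a/3)/8 - 21*exp(-4*a/7)/10


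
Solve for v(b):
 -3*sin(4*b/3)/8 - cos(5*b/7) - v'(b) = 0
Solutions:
 v(b) = C1 - 7*sin(5*b/7)/5 + 9*cos(4*b/3)/32


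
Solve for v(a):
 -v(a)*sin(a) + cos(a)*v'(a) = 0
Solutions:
 v(a) = C1/cos(a)


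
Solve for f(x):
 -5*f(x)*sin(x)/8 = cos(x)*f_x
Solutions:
 f(x) = C1*cos(x)^(5/8)


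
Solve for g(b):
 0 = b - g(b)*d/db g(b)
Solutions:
 g(b) = -sqrt(C1 + b^2)
 g(b) = sqrt(C1 + b^2)


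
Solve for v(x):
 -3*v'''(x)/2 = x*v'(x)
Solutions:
 v(x) = C1 + Integral(C2*airyai(-2^(1/3)*3^(2/3)*x/3) + C3*airybi(-2^(1/3)*3^(2/3)*x/3), x)


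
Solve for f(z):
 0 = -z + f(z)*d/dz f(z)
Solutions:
 f(z) = -sqrt(C1 + z^2)
 f(z) = sqrt(C1 + z^2)


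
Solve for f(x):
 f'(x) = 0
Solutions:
 f(x) = C1


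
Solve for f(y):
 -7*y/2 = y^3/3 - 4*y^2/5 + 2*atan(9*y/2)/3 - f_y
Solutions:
 f(y) = C1 + y^4/12 - 4*y^3/15 + 7*y^2/4 + 2*y*atan(9*y/2)/3 - 2*log(81*y^2 + 4)/27


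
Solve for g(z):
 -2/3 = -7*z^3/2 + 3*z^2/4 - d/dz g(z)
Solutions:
 g(z) = C1 - 7*z^4/8 + z^3/4 + 2*z/3


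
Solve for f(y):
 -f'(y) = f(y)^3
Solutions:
 f(y) = -sqrt(2)*sqrt(-1/(C1 - y))/2
 f(y) = sqrt(2)*sqrt(-1/(C1 - y))/2


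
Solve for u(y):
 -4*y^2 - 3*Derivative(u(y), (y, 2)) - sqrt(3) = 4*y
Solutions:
 u(y) = C1 + C2*y - y^4/9 - 2*y^3/9 - sqrt(3)*y^2/6


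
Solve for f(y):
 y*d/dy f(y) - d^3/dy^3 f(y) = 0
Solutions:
 f(y) = C1 + Integral(C2*airyai(y) + C3*airybi(y), y)


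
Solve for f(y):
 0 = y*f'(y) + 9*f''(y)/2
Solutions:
 f(y) = C1 + C2*erf(y/3)


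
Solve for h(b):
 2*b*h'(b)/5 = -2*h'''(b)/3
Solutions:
 h(b) = C1 + Integral(C2*airyai(-3^(1/3)*5^(2/3)*b/5) + C3*airybi(-3^(1/3)*5^(2/3)*b/5), b)


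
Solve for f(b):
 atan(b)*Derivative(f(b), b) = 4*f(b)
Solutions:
 f(b) = C1*exp(4*Integral(1/atan(b), b))


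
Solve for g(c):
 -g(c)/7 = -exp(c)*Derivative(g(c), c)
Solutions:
 g(c) = C1*exp(-exp(-c)/7)


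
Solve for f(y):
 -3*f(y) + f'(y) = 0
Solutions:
 f(y) = C1*exp(3*y)


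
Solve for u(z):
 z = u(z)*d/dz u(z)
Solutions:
 u(z) = -sqrt(C1 + z^2)
 u(z) = sqrt(C1 + z^2)


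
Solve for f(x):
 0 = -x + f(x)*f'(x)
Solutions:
 f(x) = -sqrt(C1 + x^2)
 f(x) = sqrt(C1 + x^2)


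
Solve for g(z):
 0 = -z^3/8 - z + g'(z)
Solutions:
 g(z) = C1 + z^4/32 + z^2/2


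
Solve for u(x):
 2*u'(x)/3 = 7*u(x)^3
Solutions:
 u(x) = -sqrt(-1/(C1 + 21*x))
 u(x) = sqrt(-1/(C1 + 21*x))


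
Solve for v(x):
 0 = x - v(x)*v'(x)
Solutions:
 v(x) = -sqrt(C1 + x^2)
 v(x) = sqrt(C1 + x^2)


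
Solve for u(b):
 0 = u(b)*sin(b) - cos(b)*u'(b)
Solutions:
 u(b) = C1/cos(b)


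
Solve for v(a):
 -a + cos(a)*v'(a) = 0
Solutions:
 v(a) = C1 + Integral(a/cos(a), a)


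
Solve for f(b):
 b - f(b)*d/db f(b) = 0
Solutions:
 f(b) = -sqrt(C1 + b^2)
 f(b) = sqrt(C1 + b^2)


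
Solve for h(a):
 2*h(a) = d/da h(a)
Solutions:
 h(a) = C1*exp(2*a)


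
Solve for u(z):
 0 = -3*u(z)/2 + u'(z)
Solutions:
 u(z) = C1*exp(3*z/2)


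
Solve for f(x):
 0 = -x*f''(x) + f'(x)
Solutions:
 f(x) = C1 + C2*x^2


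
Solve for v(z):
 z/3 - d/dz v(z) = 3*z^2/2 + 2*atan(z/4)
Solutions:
 v(z) = C1 - z^3/2 + z^2/6 - 2*z*atan(z/4) + 4*log(z^2 + 16)


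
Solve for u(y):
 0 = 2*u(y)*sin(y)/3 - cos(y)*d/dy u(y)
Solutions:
 u(y) = C1/cos(y)^(2/3)


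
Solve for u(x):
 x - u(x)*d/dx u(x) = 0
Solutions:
 u(x) = -sqrt(C1 + x^2)
 u(x) = sqrt(C1 + x^2)


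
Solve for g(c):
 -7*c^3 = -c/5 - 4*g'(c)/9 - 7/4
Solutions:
 g(c) = C1 + 63*c^4/16 - 9*c^2/40 - 63*c/16


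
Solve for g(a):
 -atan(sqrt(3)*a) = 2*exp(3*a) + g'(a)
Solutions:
 g(a) = C1 - a*atan(sqrt(3)*a) - 2*exp(3*a)/3 + sqrt(3)*log(3*a^2 + 1)/6


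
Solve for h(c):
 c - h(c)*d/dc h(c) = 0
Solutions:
 h(c) = -sqrt(C1 + c^2)
 h(c) = sqrt(C1 + c^2)


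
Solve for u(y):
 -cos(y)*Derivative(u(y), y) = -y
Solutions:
 u(y) = C1 + Integral(y/cos(y), y)


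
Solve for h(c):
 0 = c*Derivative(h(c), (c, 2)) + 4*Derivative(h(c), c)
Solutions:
 h(c) = C1 + C2/c^3


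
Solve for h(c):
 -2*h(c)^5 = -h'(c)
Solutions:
 h(c) = -(-1/(C1 + 8*c))^(1/4)
 h(c) = (-1/(C1 + 8*c))^(1/4)
 h(c) = -I*(-1/(C1 + 8*c))^(1/4)
 h(c) = I*(-1/(C1 + 8*c))^(1/4)


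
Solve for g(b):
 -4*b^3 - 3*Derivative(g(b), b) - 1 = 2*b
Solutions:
 g(b) = C1 - b^4/3 - b^2/3 - b/3


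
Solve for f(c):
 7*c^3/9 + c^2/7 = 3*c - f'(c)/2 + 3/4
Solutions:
 f(c) = C1 - 7*c^4/18 - 2*c^3/21 + 3*c^2 + 3*c/2


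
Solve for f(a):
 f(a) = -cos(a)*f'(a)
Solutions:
 f(a) = C1*sqrt(sin(a) - 1)/sqrt(sin(a) + 1)


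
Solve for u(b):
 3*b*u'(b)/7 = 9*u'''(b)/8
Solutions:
 u(b) = C1 + Integral(C2*airyai(2*21^(2/3)*b/21) + C3*airybi(2*21^(2/3)*b/21), b)


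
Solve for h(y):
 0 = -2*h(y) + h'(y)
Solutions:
 h(y) = C1*exp(2*y)


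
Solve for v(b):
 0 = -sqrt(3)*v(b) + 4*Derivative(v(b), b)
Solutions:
 v(b) = C1*exp(sqrt(3)*b/4)


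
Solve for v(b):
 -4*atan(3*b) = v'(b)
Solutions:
 v(b) = C1 - 4*b*atan(3*b) + 2*log(9*b^2 + 1)/3


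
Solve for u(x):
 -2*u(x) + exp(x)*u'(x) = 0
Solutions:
 u(x) = C1*exp(-2*exp(-x))


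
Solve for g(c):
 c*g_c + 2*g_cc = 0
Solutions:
 g(c) = C1 + C2*erf(c/2)


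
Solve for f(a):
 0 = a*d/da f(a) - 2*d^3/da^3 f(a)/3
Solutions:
 f(a) = C1 + Integral(C2*airyai(2^(2/3)*3^(1/3)*a/2) + C3*airybi(2^(2/3)*3^(1/3)*a/2), a)


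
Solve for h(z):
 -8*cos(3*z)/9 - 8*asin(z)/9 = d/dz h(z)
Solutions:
 h(z) = C1 - 8*z*asin(z)/9 - 8*sqrt(1 - z^2)/9 - 8*sin(3*z)/27


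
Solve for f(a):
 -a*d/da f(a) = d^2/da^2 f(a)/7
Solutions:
 f(a) = C1 + C2*erf(sqrt(14)*a/2)


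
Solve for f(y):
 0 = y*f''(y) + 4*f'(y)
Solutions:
 f(y) = C1 + C2/y^3


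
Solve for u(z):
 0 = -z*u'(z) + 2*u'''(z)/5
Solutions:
 u(z) = C1 + Integral(C2*airyai(2^(2/3)*5^(1/3)*z/2) + C3*airybi(2^(2/3)*5^(1/3)*z/2), z)


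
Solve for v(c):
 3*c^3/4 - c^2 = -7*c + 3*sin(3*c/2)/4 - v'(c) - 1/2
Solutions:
 v(c) = C1 - 3*c^4/16 + c^3/3 - 7*c^2/2 - c/2 - cos(3*c/2)/2


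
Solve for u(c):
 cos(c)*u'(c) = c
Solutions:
 u(c) = C1 + Integral(c/cos(c), c)


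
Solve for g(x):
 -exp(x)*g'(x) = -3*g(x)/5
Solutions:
 g(x) = C1*exp(-3*exp(-x)/5)


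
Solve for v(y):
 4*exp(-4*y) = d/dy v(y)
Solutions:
 v(y) = C1 - exp(-4*y)


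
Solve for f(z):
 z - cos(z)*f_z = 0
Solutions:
 f(z) = C1 + Integral(z/cos(z), z)


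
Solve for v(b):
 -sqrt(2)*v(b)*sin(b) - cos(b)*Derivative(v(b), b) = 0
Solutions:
 v(b) = C1*cos(b)^(sqrt(2))


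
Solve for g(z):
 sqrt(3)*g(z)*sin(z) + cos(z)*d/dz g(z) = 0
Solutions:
 g(z) = C1*cos(z)^(sqrt(3))


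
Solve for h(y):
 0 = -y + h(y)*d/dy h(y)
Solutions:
 h(y) = -sqrt(C1 + y^2)
 h(y) = sqrt(C1 + y^2)


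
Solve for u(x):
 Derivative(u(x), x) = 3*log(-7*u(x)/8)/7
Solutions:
 -7*Integral(1/(log(-_y) - 3*log(2) + log(7)), (_y, u(x)))/3 = C1 - x


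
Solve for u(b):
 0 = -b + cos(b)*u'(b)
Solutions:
 u(b) = C1 + Integral(b/cos(b), b)


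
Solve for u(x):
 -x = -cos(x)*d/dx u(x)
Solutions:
 u(x) = C1 + Integral(x/cos(x), x)


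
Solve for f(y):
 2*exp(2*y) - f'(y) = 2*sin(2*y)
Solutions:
 f(y) = C1 + exp(2*y) + cos(2*y)


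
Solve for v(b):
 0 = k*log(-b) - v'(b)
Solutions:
 v(b) = C1 + b*k*log(-b) - b*k


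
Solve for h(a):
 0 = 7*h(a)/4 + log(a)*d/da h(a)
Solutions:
 h(a) = C1*exp(-7*li(a)/4)


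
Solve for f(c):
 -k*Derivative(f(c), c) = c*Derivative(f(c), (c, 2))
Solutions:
 f(c) = C1 + c^(1 - re(k))*(C2*sin(log(c)*Abs(im(k))) + C3*cos(log(c)*im(k)))


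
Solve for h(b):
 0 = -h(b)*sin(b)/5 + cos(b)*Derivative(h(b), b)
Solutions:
 h(b) = C1/cos(b)^(1/5)


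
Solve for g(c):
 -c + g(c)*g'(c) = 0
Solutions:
 g(c) = -sqrt(C1 + c^2)
 g(c) = sqrt(C1 + c^2)


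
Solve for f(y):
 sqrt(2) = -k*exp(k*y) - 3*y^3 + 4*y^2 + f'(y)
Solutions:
 f(y) = C1 + 3*y^4/4 - 4*y^3/3 + sqrt(2)*y + exp(k*y)


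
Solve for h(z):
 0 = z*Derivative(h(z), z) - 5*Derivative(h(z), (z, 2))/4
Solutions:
 h(z) = C1 + C2*erfi(sqrt(10)*z/5)


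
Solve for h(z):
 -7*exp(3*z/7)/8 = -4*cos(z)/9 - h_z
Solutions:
 h(z) = C1 + 49*exp(3*z/7)/24 - 4*sin(z)/9


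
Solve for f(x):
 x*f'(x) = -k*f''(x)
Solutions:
 f(x) = C1 + C2*sqrt(k)*erf(sqrt(2)*x*sqrt(1/k)/2)


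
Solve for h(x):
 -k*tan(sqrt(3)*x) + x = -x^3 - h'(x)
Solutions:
 h(x) = C1 - sqrt(3)*k*log(cos(sqrt(3)*x))/3 - x^4/4 - x^2/2


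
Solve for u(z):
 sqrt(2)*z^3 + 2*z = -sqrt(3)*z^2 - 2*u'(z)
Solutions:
 u(z) = C1 - sqrt(2)*z^4/8 - sqrt(3)*z^3/6 - z^2/2


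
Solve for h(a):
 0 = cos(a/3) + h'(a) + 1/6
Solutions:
 h(a) = C1 - a/6 - 3*sin(a/3)


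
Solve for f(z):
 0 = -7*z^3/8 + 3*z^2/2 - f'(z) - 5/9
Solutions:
 f(z) = C1 - 7*z^4/32 + z^3/2 - 5*z/9


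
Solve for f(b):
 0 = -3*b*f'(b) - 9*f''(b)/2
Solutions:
 f(b) = C1 + C2*erf(sqrt(3)*b/3)


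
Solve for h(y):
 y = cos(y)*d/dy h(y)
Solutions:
 h(y) = C1 + Integral(y/cos(y), y)


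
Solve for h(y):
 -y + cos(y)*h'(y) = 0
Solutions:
 h(y) = C1 + Integral(y/cos(y), y)


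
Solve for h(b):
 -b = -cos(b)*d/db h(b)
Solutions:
 h(b) = C1 + Integral(b/cos(b), b)


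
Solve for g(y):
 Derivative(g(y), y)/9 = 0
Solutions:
 g(y) = C1


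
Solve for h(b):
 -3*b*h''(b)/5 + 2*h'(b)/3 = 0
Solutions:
 h(b) = C1 + C2*b^(19/9)


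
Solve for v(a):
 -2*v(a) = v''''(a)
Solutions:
 v(a) = (C1*sin(2^(3/4)*a/2) + C2*cos(2^(3/4)*a/2))*exp(-2^(3/4)*a/2) + (C3*sin(2^(3/4)*a/2) + C4*cos(2^(3/4)*a/2))*exp(2^(3/4)*a/2)


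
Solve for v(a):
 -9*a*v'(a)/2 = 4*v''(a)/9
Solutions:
 v(a) = C1 + C2*erf(9*a/4)


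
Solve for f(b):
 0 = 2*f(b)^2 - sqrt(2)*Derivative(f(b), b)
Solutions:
 f(b) = -1/(C1 + sqrt(2)*b)


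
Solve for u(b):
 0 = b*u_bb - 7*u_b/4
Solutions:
 u(b) = C1 + C2*b^(11/4)


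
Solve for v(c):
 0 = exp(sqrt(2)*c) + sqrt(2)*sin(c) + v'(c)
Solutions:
 v(c) = C1 - sqrt(2)*exp(sqrt(2)*c)/2 + sqrt(2)*cos(c)


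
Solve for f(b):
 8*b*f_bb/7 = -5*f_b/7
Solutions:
 f(b) = C1 + C2*b^(3/8)


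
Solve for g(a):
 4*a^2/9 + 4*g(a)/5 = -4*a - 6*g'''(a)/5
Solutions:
 g(a) = C3*exp(-2^(1/3)*3^(2/3)*a/3) - 5*a^2/9 - 5*a + (C1*sin(2^(1/3)*3^(1/6)*a/2) + C2*cos(2^(1/3)*3^(1/6)*a/2))*exp(2^(1/3)*3^(2/3)*a/6)


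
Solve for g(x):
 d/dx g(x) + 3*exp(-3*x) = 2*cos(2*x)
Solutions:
 g(x) = C1 + sin(2*x) + exp(-3*x)


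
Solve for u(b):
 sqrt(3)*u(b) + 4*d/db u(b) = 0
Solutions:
 u(b) = C1*exp(-sqrt(3)*b/4)


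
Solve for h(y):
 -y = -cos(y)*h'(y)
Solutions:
 h(y) = C1 + Integral(y/cos(y), y)


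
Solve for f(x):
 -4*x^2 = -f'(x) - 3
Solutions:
 f(x) = C1 + 4*x^3/3 - 3*x


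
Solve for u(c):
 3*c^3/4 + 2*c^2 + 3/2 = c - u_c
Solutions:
 u(c) = C1 - 3*c^4/16 - 2*c^3/3 + c^2/2 - 3*c/2


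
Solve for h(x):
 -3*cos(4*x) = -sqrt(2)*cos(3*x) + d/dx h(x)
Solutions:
 h(x) = C1 + sqrt(2)*sin(3*x)/3 - 3*sin(4*x)/4


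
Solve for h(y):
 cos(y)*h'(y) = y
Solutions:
 h(y) = C1 + Integral(y/cos(y), y)


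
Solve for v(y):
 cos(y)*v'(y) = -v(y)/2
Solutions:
 v(y) = C1*(sin(y) - 1)^(1/4)/(sin(y) + 1)^(1/4)


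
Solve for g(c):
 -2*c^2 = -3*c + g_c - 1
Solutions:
 g(c) = C1 - 2*c^3/3 + 3*c^2/2 + c


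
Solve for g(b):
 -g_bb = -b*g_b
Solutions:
 g(b) = C1 + C2*erfi(sqrt(2)*b/2)


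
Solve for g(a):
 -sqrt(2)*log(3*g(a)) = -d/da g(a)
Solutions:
 -sqrt(2)*Integral(1/(log(_y) + log(3)), (_y, g(a)))/2 = C1 - a


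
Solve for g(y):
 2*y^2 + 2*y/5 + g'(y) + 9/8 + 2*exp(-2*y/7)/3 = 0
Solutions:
 g(y) = C1 - 2*y^3/3 - y^2/5 - 9*y/8 + 7*exp(-2*y/7)/3


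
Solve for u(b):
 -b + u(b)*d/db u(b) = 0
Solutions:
 u(b) = -sqrt(C1 + b^2)
 u(b) = sqrt(C1 + b^2)


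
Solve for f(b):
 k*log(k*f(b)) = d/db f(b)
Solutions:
 li(k*f(b))/k = C1 + b*k


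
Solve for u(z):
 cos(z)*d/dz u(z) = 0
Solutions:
 u(z) = C1


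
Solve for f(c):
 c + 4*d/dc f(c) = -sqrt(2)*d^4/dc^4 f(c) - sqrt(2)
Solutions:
 f(c) = C1 + C4*exp(-sqrt(2)*c) - c^2/8 - sqrt(2)*c/4 + (C2*sin(sqrt(6)*c/2) + C3*cos(sqrt(6)*c/2))*exp(sqrt(2)*c/2)


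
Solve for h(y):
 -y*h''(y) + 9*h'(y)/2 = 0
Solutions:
 h(y) = C1 + C2*y^(11/2)


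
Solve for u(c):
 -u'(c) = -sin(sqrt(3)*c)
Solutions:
 u(c) = C1 - sqrt(3)*cos(sqrt(3)*c)/3


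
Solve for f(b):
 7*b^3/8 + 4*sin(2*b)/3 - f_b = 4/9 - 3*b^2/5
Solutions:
 f(b) = C1 + 7*b^4/32 + b^3/5 - 4*b/9 - 2*cos(2*b)/3


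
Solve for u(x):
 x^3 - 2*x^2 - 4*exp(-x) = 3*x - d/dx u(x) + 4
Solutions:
 u(x) = C1 - x^4/4 + 2*x^3/3 + 3*x^2/2 + 4*x - 4*exp(-x)


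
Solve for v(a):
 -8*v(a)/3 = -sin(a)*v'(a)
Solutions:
 v(a) = C1*(cos(a) - 1)^(4/3)/(cos(a) + 1)^(4/3)


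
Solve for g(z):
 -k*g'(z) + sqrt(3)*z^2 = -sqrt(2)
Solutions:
 g(z) = C1 + sqrt(3)*z^3/(3*k) + sqrt(2)*z/k


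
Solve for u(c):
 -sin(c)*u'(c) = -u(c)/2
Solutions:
 u(c) = C1*(cos(c) - 1)^(1/4)/(cos(c) + 1)^(1/4)


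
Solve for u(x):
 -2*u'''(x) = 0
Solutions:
 u(x) = C1 + C2*x + C3*x^2


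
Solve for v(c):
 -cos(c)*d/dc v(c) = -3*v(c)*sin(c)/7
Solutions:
 v(c) = C1/cos(c)^(3/7)


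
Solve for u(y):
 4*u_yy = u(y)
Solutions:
 u(y) = C1*exp(-y/2) + C2*exp(y/2)


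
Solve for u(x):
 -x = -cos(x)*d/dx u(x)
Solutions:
 u(x) = C1 + Integral(x/cos(x), x)


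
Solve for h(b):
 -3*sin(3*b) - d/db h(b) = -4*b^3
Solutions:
 h(b) = C1 + b^4 + cos(3*b)


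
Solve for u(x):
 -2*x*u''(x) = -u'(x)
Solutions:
 u(x) = C1 + C2*x^(3/2)


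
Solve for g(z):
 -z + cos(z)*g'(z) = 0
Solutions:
 g(z) = C1 + Integral(z/cos(z), z)


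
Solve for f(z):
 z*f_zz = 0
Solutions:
 f(z) = C1 + C2*z


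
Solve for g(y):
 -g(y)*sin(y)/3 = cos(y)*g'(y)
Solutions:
 g(y) = C1*cos(y)^(1/3)


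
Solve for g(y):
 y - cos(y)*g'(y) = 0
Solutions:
 g(y) = C1 + Integral(y/cos(y), y)


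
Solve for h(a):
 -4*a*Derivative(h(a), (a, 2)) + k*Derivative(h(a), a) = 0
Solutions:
 h(a) = C1 + a^(re(k)/4 + 1)*(C2*sin(log(a)*Abs(im(k))/4) + C3*cos(log(a)*im(k)/4))


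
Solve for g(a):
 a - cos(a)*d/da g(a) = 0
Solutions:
 g(a) = C1 + Integral(a/cos(a), a)


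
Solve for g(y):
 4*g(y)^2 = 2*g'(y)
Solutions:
 g(y) = -1/(C1 + 2*y)


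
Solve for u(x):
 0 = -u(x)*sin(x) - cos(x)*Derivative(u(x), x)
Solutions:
 u(x) = C1*cos(x)


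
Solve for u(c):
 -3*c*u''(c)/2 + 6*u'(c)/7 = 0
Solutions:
 u(c) = C1 + C2*c^(11/7)


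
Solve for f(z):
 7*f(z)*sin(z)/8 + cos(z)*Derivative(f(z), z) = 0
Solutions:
 f(z) = C1*cos(z)^(7/8)


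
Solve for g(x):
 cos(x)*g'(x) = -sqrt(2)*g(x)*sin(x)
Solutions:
 g(x) = C1*cos(x)^(sqrt(2))


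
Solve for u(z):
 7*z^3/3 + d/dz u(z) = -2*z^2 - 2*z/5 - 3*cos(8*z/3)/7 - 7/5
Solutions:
 u(z) = C1 - 7*z^4/12 - 2*z^3/3 - z^2/5 - 7*z/5 - 9*sin(8*z/3)/56


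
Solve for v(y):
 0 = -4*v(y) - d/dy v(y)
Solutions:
 v(y) = C1*exp(-4*y)


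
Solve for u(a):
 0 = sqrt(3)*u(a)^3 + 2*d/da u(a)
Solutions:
 u(a) = -sqrt(-1/(C1 - sqrt(3)*a))
 u(a) = sqrt(-1/(C1 - sqrt(3)*a))


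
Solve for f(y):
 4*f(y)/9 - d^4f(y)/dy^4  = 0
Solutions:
 f(y) = C1*exp(-sqrt(6)*y/3) + C2*exp(sqrt(6)*y/3) + C3*sin(sqrt(6)*y/3) + C4*cos(sqrt(6)*y/3)


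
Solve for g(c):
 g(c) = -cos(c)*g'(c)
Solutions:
 g(c) = C1*sqrt(sin(c) - 1)/sqrt(sin(c) + 1)


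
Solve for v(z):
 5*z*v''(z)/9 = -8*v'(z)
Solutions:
 v(z) = C1 + C2/z^(67/5)


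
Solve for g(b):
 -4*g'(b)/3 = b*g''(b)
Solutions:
 g(b) = C1 + C2/b^(1/3)


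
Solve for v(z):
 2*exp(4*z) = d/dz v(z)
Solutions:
 v(z) = C1 + exp(4*z)/2


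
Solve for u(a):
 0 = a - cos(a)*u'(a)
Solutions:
 u(a) = C1 + Integral(a/cos(a), a)


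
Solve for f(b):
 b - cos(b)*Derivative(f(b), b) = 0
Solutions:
 f(b) = C1 + Integral(b/cos(b), b)


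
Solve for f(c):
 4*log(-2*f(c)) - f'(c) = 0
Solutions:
 -Integral(1/(log(-_y) + log(2)), (_y, f(c)))/4 = C1 - c


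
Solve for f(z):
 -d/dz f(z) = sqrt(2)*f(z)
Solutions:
 f(z) = C1*exp(-sqrt(2)*z)


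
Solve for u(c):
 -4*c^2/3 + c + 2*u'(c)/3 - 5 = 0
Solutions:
 u(c) = C1 + 2*c^3/3 - 3*c^2/4 + 15*c/2


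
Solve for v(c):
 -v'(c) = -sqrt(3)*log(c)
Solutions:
 v(c) = C1 + sqrt(3)*c*log(c) - sqrt(3)*c


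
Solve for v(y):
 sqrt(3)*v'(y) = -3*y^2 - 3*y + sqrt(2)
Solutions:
 v(y) = C1 - sqrt(3)*y^3/3 - sqrt(3)*y^2/2 + sqrt(6)*y/3


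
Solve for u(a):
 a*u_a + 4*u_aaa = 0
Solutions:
 u(a) = C1 + Integral(C2*airyai(-2^(1/3)*a/2) + C3*airybi(-2^(1/3)*a/2), a)


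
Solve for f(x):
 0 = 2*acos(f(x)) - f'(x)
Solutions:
 Integral(1/acos(_y), (_y, f(x))) = C1 + 2*x


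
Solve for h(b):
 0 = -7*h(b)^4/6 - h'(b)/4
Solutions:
 h(b) = (-1 - sqrt(3)*I)*(1/(C1 + 14*b))^(1/3)/2
 h(b) = (-1 + sqrt(3)*I)*(1/(C1 + 14*b))^(1/3)/2
 h(b) = (1/(C1 + 14*b))^(1/3)


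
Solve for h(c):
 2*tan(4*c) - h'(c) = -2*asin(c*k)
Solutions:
 h(c) = C1 + 2*Piecewise((c*asin(c*k) + sqrt(-c^2*k^2 + 1)/k, Ne(k, 0)), (0, True)) - log(cos(4*c))/2


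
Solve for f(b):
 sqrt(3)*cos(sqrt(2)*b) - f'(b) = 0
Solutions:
 f(b) = C1 + sqrt(6)*sin(sqrt(2)*b)/2


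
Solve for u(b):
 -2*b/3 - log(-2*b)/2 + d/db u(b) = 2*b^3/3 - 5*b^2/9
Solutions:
 u(b) = C1 + b^4/6 - 5*b^3/27 + b^2/3 + b*log(-b)/2 + b*(-1 + log(2))/2


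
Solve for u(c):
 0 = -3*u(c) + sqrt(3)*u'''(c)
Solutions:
 u(c) = C3*exp(3^(1/6)*c) + (C1*sin(3^(2/3)*c/2) + C2*cos(3^(2/3)*c/2))*exp(-3^(1/6)*c/2)


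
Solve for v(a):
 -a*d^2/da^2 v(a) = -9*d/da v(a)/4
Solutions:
 v(a) = C1 + C2*a^(13/4)


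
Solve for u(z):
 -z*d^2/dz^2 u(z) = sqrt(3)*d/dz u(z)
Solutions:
 u(z) = C1 + C2*z^(1 - sqrt(3))


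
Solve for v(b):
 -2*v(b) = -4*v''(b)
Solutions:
 v(b) = C1*exp(-sqrt(2)*b/2) + C2*exp(sqrt(2)*b/2)


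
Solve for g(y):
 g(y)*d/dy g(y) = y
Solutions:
 g(y) = -sqrt(C1 + y^2)
 g(y) = sqrt(C1 + y^2)


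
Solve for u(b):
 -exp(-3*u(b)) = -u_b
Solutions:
 u(b) = log(C1 + 3*b)/3
 u(b) = log((-3^(1/3) - 3^(5/6)*I)*(C1 + b)^(1/3)/2)
 u(b) = log((-3^(1/3) + 3^(5/6)*I)*(C1 + b)^(1/3)/2)


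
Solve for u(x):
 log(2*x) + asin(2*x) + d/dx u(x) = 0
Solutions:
 u(x) = C1 - x*log(x) - x*asin(2*x) - x*log(2) + x - sqrt(1 - 4*x^2)/2


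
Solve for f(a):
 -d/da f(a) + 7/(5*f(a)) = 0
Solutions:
 f(a) = -sqrt(C1 + 70*a)/5
 f(a) = sqrt(C1 + 70*a)/5


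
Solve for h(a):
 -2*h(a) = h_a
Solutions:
 h(a) = C1*exp(-2*a)


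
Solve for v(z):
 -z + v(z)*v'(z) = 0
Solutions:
 v(z) = -sqrt(C1 + z^2)
 v(z) = sqrt(C1 + z^2)


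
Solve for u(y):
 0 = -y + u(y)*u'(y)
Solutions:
 u(y) = -sqrt(C1 + y^2)
 u(y) = sqrt(C1 + y^2)


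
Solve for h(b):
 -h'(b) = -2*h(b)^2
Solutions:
 h(b) = -1/(C1 + 2*b)


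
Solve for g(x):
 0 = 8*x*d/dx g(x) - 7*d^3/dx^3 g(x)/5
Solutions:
 g(x) = C1 + Integral(C2*airyai(2*5^(1/3)*7^(2/3)*x/7) + C3*airybi(2*5^(1/3)*7^(2/3)*x/7), x)


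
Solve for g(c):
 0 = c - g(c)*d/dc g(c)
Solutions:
 g(c) = -sqrt(C1 + c^2)
 g(c) = sqrt(C1 + c^2)


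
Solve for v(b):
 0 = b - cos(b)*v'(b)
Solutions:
 v(b) = C1 + Integral(b/cos(b), b)


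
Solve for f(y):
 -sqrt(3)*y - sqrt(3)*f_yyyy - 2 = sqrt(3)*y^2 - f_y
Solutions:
 f(y) = C1 + C4*exp(3^(5/6)*y/3) + sqrt(3)*y^3/3 + sqrt(3)*y^2/2 + 2*y + (C2*sin(3^(1/3)*y/2) + C3*cos(3^(1/3)*y/2))*exp(-3^(5/6)*y/6)


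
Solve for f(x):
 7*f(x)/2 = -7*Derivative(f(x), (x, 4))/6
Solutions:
 f(x) = (C1*sin(sqrt(2)*3^(1/4)*x/2) + C2*cos(sqrt(2)*3^(1/4)*x/2))*exp(-sqrt(2)*3^(1/4)*x/2) + (C3*sin(sqrt(2)*3^(1/4)*x/2) + C4*cos(sqrt(2)*3^(1/4)*x/2))*exp(sqrt(2)*3^(1/4)*x/2)


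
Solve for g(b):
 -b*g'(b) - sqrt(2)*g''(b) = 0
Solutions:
 g(b) = C1 + C2*erf(2^(1/4)*b/2)


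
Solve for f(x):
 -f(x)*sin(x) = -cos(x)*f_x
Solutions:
 f(x) = C1/cos(x)


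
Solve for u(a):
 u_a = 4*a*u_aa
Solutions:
 u(a) = C1 + C2*a^(5/4)


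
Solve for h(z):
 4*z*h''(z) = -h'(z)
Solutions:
 h(z) = C1 + C2*z^(3/4)


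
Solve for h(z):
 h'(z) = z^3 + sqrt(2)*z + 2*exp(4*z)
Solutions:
 h(z) = C1 + z^4/4 + sqrt(2)*z^2/2 + exp(4*z)/2


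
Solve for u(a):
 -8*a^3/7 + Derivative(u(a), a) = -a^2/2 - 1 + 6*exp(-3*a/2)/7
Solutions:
 u(a) = C1 + 2*a^4/7 - a^3/6 - a - 4*exp(-3*a/2)/7


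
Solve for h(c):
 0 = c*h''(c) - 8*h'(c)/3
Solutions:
 h(c) = C1 + C2*c^(11/3)


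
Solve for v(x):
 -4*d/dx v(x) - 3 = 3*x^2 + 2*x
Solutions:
 v(x) = C1 - x^3/4 - x^2/4 - 3*x/4


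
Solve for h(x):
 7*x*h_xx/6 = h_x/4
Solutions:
 h(x) = C1 + C2*x^(17/14)


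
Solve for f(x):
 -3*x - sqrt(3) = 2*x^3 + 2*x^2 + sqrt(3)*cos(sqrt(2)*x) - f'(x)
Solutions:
 f(x) = C1 + x^4/2 + 2*x^3/3 + 3*x^2/2 + sqrt(3)*x + sqrt(6)*sin(sqrt(2)*x)/2


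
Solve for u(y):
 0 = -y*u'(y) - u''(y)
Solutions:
 u(y) = C1 + C2*erf(sqrt(2)*y/2)


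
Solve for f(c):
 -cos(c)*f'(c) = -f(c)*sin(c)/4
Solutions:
 f(c) = C1/cos(c)^(1/4)


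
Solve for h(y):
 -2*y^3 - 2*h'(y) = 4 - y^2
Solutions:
 h(y) = C1 - y^4/4 + y^3/6 - 2*y


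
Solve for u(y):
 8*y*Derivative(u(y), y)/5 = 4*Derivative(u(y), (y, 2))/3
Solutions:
 u(y) = C1 + C2*erfi(sqrt(15)*y/5)


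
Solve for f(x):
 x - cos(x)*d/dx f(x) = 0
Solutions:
 f(x) = C1 + Integral(x/cos(x), x)


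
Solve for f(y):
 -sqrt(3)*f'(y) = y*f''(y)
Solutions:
 f(y) = C1 + C2*y^(1 - sqrt(3))


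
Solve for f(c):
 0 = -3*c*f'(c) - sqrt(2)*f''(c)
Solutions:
 f(c) = C1 + C2*erf(2^(1/4)*sqrt(3)*c/2)


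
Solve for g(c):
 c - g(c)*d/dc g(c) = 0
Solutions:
 g(c) = -sqrt(C1 + c^2)
 g(c) = sqrt(C1 + c^2)


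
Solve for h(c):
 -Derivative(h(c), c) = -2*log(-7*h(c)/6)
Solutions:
 -Integral(1/(log(-_y) - log(6) + log(7)), (_y, h(c)))/2 = C1 - c


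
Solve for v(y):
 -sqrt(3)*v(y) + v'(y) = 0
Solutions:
 v(y) = C1*exp(sqrt(3)*y)


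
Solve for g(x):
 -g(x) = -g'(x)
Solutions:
 g(x) = C1*exp(x)


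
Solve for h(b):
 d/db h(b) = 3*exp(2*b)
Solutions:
 h(b) = C1 + 3*exp(2*b)/2


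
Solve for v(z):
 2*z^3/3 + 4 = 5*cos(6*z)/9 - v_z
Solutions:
 v(z) = C1 - z^4/6 - 4*z + 5*sin(6*z)/54


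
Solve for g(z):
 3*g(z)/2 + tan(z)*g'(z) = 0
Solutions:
 g(z) = C1/sin(z)^(3/2)


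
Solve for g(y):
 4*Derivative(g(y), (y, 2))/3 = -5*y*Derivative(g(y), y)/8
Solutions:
 g(y) = C1 + C2*erf(sqrt(15)*y/8)


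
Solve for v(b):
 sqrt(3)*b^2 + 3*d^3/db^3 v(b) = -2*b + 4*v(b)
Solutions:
 v(b) = C3*exp(6^(2/3)*b/3) + sqrt(3)*b^2/4 + b/2 + (C1*sin(2^(2/3)*3^(1/6)*b/2) + C2*cos(2^(2/3)*3^(1/6)*b/2))*exp(-6^(2/3)*b/6)


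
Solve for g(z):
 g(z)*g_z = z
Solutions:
 g(z) = -sqrt(C1 + z^2)
 g(z) = sqrt(C1 + z^2)


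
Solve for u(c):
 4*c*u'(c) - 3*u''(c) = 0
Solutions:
 u(c) = C1 + C2*erfi(sqrt(6)*c/3)


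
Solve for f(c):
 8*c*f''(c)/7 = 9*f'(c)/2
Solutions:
 f(c) = C1 + C2*c^(79/16)


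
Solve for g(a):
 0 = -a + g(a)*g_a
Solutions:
 g(a) = -sqrt(C1 + a^2)
 g(a) = sqrt(C1 + a^2)


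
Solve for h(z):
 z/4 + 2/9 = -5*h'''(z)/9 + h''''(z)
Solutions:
 h(z) = C1 + C2*z + C3*z^2 + C4*exp(5*z/9) - 3*z^4/160 - 121*z^3/600


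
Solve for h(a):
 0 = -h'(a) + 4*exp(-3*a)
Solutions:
 h(a) = C1 - 4*exp(-3*a)/3


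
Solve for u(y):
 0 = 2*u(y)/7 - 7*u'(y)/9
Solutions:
 u(y) = C1*exp(18*y/49)


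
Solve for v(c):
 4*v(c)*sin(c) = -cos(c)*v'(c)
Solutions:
 v(c) = C1*cos(c)^4


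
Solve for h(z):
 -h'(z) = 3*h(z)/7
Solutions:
 h(z) = C1*exp(-3*z/7)


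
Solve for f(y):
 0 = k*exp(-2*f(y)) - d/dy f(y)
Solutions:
 f(y) = log(-sqrt(C1 + 2*k*y))
 f(y) = log(C1 + 2*k*y)/2


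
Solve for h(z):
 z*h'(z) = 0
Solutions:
 h(z) = C1


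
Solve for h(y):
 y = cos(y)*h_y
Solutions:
 h(y) = C1 + Integral(y/cos(y), y)


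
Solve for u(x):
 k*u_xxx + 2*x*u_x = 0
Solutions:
 u(x) = C1 + Integral(C2*airyai(2^(1/3)*x*(-1/k)^(1/3)) + C3*airybi(2^(1/3)*x*(-1/k)^(1/3)), x)


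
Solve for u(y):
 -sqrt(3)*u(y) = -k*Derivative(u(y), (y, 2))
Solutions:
 u(y) = C1*exp(-3^(1/4)*y*sqrt(1/k)) + C2*exp(3^(1/4)*y*sqrt(1/k))


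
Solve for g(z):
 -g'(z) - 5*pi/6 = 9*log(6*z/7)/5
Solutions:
 g(z) = C1 - 9*z*log(z)/5 - 9*z*log(6)/5 - 5*pi*z/6 + 9*z/5 + 9*z*log(7)/5


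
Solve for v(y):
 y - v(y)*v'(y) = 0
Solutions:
 v(y) = -sqrt(C1 + y^2)
 v(y) = sqrt(C1 + y^2)


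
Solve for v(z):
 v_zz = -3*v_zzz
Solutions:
 v(z) = C1 + C2*z + C3*exp(-z/3)


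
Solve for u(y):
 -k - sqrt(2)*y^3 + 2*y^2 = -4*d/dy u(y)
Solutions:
 u(y) = C1 + k*y/4 + sqrt(2)*y^4/16 - y^3/6


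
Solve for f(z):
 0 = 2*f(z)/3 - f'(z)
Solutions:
 f(z) = C1*exp(2*z/3)


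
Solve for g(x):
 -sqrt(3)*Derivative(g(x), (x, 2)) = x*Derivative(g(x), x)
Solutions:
 g(x) = C1 + C2*erf(sqrt(2)*3^(3/4)*x/6)


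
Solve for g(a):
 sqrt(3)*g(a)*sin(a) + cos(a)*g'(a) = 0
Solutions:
 g(a) = C1*cos(a)^(sqrt(3))


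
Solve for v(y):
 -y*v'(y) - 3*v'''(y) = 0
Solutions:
 v(y) = C1 + Integral(C2*airyai(-3^(2/3)*y/3) + C3*airybi(-3^(2/3)*y/3), y)


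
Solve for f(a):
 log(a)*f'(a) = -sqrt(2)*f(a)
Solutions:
 f(a) = C1*exp(-sqrt(2)*li(a))


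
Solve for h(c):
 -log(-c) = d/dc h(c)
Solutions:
 h(c) = C1 - c*log(-c) + c


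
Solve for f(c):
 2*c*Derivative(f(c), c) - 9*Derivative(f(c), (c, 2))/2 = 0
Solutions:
 f(c) = C1 + C2*erfi(sqrt(2)*c/3)


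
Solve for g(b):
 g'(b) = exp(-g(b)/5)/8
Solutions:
 g(b) = 5*log(C1 + b/40)


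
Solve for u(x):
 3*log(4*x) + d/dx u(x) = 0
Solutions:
 u(x) = C1 - 3*x*log(x) - x*log(64) + 3*x


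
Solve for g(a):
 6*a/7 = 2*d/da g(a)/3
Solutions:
 g(a) = C1 + 9*a^2/14


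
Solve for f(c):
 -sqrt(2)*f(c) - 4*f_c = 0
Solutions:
 f(c) = C1*exp(-sqrt(2)*c/4)


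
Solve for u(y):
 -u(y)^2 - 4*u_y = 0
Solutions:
 u(y) = 4/(C1 + y)


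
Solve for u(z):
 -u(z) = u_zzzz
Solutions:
 u(z) = (C1*sin(sqrt(2)*z/2) + C2*cos(sqrt(2)*z/2))*exp(-sqrt(2)*z/2) + (C3*sin(sqrt(2)*z/2) + C4*cos(sqrt(2)*z/2))*exp(sqrt(2)*z/2)


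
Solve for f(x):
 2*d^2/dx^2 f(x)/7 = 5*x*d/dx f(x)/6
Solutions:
 f(x) = C1 + C2*erfi(sqrt(210)*x/12)


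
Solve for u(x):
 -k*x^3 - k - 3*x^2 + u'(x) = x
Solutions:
 u(x) = C1 + k*x^4/4 + k*x + x^3 + x^2/2


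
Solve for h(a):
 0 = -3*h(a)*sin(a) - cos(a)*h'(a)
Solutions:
 h(a) = C1*cos(a)^3


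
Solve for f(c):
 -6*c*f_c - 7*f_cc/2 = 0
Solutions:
 f(c) = C1 + C2*erf(sqrt(42)*c/7)


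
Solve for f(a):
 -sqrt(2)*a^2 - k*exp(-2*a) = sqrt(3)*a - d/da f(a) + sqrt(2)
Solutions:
 f(a) = C1 + sqrt(2)*a^3/3 + sqrt(3)*a^2/2 + sqrt(2)*a - k*exp(-2*a)/2


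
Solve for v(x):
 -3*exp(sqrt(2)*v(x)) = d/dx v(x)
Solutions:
 v(x) = sqrt(2)*(2*log(1/(C1 + 3*x)) - log(2))/4


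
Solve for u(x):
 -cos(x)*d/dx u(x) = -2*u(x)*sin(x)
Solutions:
 u(x) = C1/cos(x)^2


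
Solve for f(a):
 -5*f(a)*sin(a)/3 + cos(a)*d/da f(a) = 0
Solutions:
 f(a) = C1/cos(a)^(5/3)


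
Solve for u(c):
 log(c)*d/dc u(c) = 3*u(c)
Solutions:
 u(c) = C1*exp(3*li(c))


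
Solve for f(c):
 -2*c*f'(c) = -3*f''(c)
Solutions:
 f(c) = C1 + C2*erfi(sqrt(3)*c/3)


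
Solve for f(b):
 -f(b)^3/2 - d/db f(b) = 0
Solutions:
 f(b) = -sqrt(-1/(C1 - b))
 f(b) = sqrt(-1/(C1 - b))


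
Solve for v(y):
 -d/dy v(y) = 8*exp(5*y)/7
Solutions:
 v(y) = C1 - 8*exp(5*y)/35


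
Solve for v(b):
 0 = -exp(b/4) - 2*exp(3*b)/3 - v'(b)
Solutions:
 v(b) = C1 - 4*exp(b/4) - 2*exp(3*b)/9


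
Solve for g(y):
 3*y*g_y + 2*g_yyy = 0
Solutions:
 g(y) = C1 + Integral(C2*airyai(-2^(2/3)*3^(1/3)*y/2) + C3*airybi(-2^(2/3)*3^(1/3)*y/2), y)


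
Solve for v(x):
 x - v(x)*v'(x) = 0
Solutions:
 v(x) = -sqrt(C1 + x^2)
 v(x) = sqrt(C1 + x^2)


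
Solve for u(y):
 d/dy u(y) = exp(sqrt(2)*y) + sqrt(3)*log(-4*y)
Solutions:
 u(y) = C1 + sqrt(3)*y*log(-y) + sqrt(3)*y*(-1 + 2*log(2)) + sqrt(2)*exp(sqrt(2)*y)/2


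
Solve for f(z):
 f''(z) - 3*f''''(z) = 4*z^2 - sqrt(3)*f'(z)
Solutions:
 f(z) = C1 + C2*exp(-2^(1/3)*3^(1/6)*z*(6/(sqrt(717) + 27)^(1/3) + 2^(1/3)*3^(2/3)*(sqrt(717) + 27)^(1/3))/36)*sin(z*(-12^(1/3)*(sqrt(717) + 27)^(1/3) + 2*18^(1/3)/(sqrt(717) + 27)^(1/3))/12) + C3*exp(-2^(1/3)*3^(1/6)*z*(6/(sqrt(717) + 27)^(1/3) + 2^(1/3)*3^(2/3)*(sqrt(717) + 27)^(1/3))/36)*cos(z*(-12^(1/3)*(sqrt(717) + 27)^(1/3) + 2*18^(1/3)/(sqrt(717) + 27)^(1/3))/12) + C4*exp(2^(1/3)*3^(1/6)*z*(6/(sqrt(717) + 27)^(1/3) + 2^(1/3)*3^(2/3)*(sqrt(717) + 27)^(1/3))/18) + 4*sqrt(3)*z^3/9 - 4*z^2/3 + 8*sqrt(3)*z/9


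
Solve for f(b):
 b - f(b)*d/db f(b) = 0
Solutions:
 f(b) = -sqrt(C1 + b^2)
 f(b) = sqrt(C1 + b^2)


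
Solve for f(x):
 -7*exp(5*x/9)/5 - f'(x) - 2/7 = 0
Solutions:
 f(x) = C1 - 2*x/7 - 63*exp(5*x/9)/25


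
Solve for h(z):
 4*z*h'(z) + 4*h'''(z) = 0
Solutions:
 h(z) = C1 + Integral(C2*airyai(-z) + C3*airybi(-z), z)


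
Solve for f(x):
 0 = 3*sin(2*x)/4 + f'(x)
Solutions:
 f(x) = C1 + 3*cos(2*x)/8


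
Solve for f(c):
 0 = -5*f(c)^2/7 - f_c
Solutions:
 f(c) = 7/(C1 + 5*c)


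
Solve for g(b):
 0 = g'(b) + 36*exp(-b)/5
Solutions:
 g(b) = C1 + 36*exp(-b)/5


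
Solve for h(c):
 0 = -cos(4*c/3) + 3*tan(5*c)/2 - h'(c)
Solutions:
 h(c) = C1 - 3*log(cos(5*c))/10 - 3*sin(4*c/3)/4


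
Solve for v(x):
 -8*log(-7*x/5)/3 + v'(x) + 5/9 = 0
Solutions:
 v(x) = C1 + 8*x*log(-x)/3 + x*(-24*log(5) - 29 + 24*log(7))/9


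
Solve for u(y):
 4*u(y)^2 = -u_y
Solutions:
 u(y) = 1/(C1 + 4*y)


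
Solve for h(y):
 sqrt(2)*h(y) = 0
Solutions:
 h(y) = 0


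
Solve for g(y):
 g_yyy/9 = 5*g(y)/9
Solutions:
 g(y) = C3*exp(5^(1/3)*y) + (C1*sin(sqrt(3)*5^(1/3)*y/2) + C2*cos(sqrt(3)*5^(1/3)*y/2))*exp(-5^(1/3)*y/2)


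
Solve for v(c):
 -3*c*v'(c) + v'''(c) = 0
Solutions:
 v(c) = C1 + Integral(C2*airyai(3^(1/3)*c) + C3*airybi(3^(1/3)*c), c)


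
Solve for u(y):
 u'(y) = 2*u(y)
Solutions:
 u(y) = C1*exp(2*y)


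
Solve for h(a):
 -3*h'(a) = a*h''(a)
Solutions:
 h(a) = C1 + C2/a^2


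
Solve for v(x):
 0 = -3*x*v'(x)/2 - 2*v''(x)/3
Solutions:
 v(x) = C1 + C2*erf(3*sqrt(2)*x/4)


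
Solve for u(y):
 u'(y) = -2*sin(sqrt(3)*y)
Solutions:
 u(y) = C1 + 2*sqrt(3)*cos(sqrt(3)*y)/3


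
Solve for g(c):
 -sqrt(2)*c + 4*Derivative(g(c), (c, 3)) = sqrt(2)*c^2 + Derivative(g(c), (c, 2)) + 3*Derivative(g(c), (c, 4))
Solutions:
 g(c) = C1 + C2*c + C3*exp(c/3) + C4*exp(c) - sqrt(2)*c^4/12 - 3*sqrt(2)*c^3/2 - 15*sqrt(2)*c^2


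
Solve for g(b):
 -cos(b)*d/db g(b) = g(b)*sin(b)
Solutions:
 g(b) = C1*cos(b)


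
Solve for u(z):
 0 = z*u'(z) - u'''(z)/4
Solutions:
 u(z) = C1 + Integral(C2*airyai(2^(2/3)*z) + C3*airybi(2^(2/3)*z), z)


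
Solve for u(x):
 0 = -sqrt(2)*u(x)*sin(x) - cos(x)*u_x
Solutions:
 u(x) = C1*cos(x)^(sqrt(2))


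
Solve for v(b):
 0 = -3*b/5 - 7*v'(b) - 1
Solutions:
 v(b) = C1 - 3*b^2/70 - b/7


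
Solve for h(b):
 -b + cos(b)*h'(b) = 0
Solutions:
 h(b) = C1 + Integral(b/cos(b), b)


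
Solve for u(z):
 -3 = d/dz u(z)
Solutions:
 u(z) = C1 - 3*z


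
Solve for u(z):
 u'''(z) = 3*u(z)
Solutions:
 u(z) = C3*exp(3^(1/3)*z) + (C1*sin(3^(5/6)*z/2) + C2*cos(3^(5/6)*z/2))*exp(-3^(1/3)*z/2)


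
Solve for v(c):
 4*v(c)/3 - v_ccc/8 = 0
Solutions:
 v(c) = C3*exp(2*6^(2/3)*c/3) + (C1*sin(2^(2/3)*3^(1/6)*c) + C2*cos(2^(2/3)*3^(1/6)*c))*exp(-6^(2/3)*c/3)


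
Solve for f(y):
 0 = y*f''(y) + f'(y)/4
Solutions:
 f(y) = C1 + C2*y^(3/4)


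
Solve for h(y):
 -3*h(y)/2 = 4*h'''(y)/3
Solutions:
 h(y) = C3*exp(-3^(2/3)*y/2) + (C1*sin(3*3^(1/6)*y/4) + C2*cos(3*3^(1/6)*y/4))*exp(3^(2/3)*y/4)


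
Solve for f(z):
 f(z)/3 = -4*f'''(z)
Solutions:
 f(z) = C3*exp(z*(-18^(1/3) + 3*2^(1/3)*3^(2/3))/24)*sin(2^(1/3)*3^(1/6)*z/4) + C4*exp(z*(-18^(1/3) + 3*2^(1/3)*3^(2/3))/24)*cos(2^(1/3)*3^(1/6)*z/4) + C5*exp(-z*(18^(1/3) + 3*2^(1/3)*3^(2/3))/24) + (C1*sin(2^(1/3)*3^(1/6)*z/4) + C2*cos(2^(1/3)*3^(1/6)*z/4))*exp(18^(1/3)*z/12)


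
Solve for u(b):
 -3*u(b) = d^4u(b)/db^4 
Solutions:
 u(b) = (C1*sin(sqrt(2)*3^(1/4)*b/2) + C2*cos(sqrt(2)*3^(1/4)*b/2))*exp(-sqrt(2)*3^(1/4)*b/2) + (C3*sin(sqrt(2)*3^(1/4)*b/2) + C4*cos(sqrt(2)*3^(1/4)*b/2))*exp(sqrt(2)*3^(1/4)*b/2)


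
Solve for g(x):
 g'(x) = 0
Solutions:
 g(x) = C1


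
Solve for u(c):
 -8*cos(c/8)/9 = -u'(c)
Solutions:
 u(c) = C1 + 64*sin(c/8)/9


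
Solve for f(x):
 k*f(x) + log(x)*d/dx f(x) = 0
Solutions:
 f(x) = C1*exp(-k*li(x))


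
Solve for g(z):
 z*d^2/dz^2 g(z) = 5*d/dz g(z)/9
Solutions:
 g(z) = C1 + C2*z^(14/9)


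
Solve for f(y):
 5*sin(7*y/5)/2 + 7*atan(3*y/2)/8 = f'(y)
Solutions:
 f(y) = C1 + 7*y*atan(3*y/2)/8 - 7*log(9*y^2 + 4)/24 - 25*cos(7*y/5)/14


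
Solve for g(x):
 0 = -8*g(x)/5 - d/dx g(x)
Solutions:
 g(x) = C1*exp(-8*x/5)


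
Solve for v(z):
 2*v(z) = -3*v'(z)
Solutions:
 v(z) = C1*exp(-2*z/3)


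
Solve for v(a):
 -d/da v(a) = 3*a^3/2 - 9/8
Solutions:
 v(a) = C1 - 3*a^4/8 + 9*a/8


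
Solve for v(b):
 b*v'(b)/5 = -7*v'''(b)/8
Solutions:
 v(b) = C1 + Integral(C2*airyai(-2*35^(2/3)*b/35) + C3*airybi(-2*35^(2/3)*b/35), b)


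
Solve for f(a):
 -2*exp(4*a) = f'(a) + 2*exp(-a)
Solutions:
 f(a) = C1 - exp(4*a)/2 + 2*exp(-a)


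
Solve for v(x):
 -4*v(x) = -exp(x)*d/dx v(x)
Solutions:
 v(x) = C1*exp(-4*exp(-x))


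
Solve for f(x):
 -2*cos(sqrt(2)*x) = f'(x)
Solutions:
 f(x) = C1 - sqrt(2)*sin(sqrt(2)*x)


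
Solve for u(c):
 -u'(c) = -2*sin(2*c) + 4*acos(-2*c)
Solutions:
 u(c) = C1 - 4*c*acos(-2*c) - 2*sqrt(1 - 4*c^2) - cos(2*c)


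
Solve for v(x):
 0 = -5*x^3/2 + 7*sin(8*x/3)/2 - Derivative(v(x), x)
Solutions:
 v(x) = C1 - 5*x^4/8 - 21*cos(8*x/3)/16


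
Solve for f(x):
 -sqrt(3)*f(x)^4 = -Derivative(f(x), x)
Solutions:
 f(x) = (-1/(C1 + 3*sqrt(3)*x))^(1/3)
 f(x) = (-1/(C1 + sqrt(3)*x))^(1/3)*(-3^(2/3) - 3*3^(1/6)*I)/6
 f(x) = (-1/(C1 + sqrt(3)*x))^(1/3)*(-3^(2/3) + 3*3^(1/6)*I)/6


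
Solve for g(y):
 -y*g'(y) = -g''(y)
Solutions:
 g(y) = C1 + C2*erfi(sqrt(2)*y/2)


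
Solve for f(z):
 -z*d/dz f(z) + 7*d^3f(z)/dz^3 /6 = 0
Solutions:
 f(z) = C1 + Integral(C2*airyai(6^(1/3)*7^(2/3)*z/7) + C3*airybi(6^(1/3)*7^(2/3)*z/7), z)


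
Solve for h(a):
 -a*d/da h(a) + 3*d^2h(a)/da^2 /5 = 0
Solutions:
 h(a) = C1 + C2*erfi(sqrt(30)*a/6)


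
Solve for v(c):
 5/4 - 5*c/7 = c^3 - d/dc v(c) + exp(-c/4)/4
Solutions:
 v(c) = C1 + c^4/4 + 5*c^2/14 - 5*c/4 - 1/exp(c)^(1/4)


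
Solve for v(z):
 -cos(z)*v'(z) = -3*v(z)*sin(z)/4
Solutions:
 v(z) = C1/cos(z)^(3/4)


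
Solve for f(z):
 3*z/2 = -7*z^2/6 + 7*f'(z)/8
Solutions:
 f(z) = C1 + 4*z^3/9 + 6*z^2/7


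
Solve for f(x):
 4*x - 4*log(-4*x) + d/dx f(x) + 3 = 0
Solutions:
 f(x) = C1 - 2*x^2 + 4*x*log(-x) + x*(-7 + 8*log(2))


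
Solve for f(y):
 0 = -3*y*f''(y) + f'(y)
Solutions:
 f(y) = C1 + C2*y^(4/3)


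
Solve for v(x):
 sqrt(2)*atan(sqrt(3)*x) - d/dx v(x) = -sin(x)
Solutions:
 v(x) = C1 + sqrt(2)*(x*atan(sqrt(3)*x) - sqrt(3)*log(3*x^2 + 1)/6) - cos(x)


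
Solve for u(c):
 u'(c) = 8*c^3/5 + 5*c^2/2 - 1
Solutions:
 u(c) = C1 + 2*c^4/5 + 5*c^3/6 - c


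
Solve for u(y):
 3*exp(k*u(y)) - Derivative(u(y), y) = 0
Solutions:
 u(y) = Piecewise((log(-1/(C1*k + 3*k*y))/k, Ne(k, 0)), (nan, True))
 u(y) = Piecewise((C1 + 3*y, Eq(k, 0)), (nan, True))


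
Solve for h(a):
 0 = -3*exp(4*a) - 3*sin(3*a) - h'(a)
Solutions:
 h(a) = C1 - 3*exp(4*a)/4 + cos(3*a)


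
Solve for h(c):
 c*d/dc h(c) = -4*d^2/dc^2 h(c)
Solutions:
 h(c) = C1 + C2*erf(sqrt(2)*c/4)


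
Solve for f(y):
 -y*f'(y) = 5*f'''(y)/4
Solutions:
 f(y) = C1 + Integral(C2*airyai(-10^(2/3)*y/5) + C3*airybi(-10^(2/3)*y/5), y)


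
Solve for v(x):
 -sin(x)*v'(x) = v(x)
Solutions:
 v(x) = C1*sqrt(cos(x) + 1)/sqrt(cos(x) - 1)


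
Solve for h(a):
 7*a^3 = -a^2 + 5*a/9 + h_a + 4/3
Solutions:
 h(a) = C1 + 7*a^4/4 + a^3/3 - 5*a^2/18 - 4*a/3


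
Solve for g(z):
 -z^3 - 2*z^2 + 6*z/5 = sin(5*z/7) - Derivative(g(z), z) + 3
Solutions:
 g(z) = C1 + z^4/4 + 2*z^3/3 - 3*z^2/5 + 3*z - 7*cos(5*z/7)/5


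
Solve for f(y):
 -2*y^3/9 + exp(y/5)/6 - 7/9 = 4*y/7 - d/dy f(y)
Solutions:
 f(y) = C1 + y^4/18 + 2*y^2/7 + 7*y/9 - 5*exp(y/5)/6


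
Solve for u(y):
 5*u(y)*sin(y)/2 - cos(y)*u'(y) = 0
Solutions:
 u(y) = C1/cos(y)^(5/2)


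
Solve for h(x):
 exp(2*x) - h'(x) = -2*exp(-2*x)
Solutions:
 h(x) = C1 + exp(2*x)/2 - exp(-2*x)


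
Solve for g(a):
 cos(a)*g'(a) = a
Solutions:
 g(a) = C1 + Integral(a/cos(a), a)


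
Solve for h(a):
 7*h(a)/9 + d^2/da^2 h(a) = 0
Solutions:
 h(a) = C1*sin(sqrt(7)*a/3) + C2*cos(sqrt(7)*a/3)


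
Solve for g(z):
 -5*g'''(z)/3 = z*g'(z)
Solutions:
 g(z) = C1 + Integral(C2*airyai(-3^(1/3)*5^(2/3)*z/5) + C3*airybi(-3^(1/3)*5^(2/3)*z/5), z)


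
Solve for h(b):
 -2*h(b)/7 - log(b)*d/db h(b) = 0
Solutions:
 h(b) = C1*exp(-2*li(b)/7)


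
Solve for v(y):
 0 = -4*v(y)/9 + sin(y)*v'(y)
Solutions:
 v(y) = C1*(cos(y) - 1)^(2/9)/(cos(y) + 1)^(2/9)


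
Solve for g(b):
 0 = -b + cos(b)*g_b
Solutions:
 g(b) = C1 + Integral(b/cos(b), b)


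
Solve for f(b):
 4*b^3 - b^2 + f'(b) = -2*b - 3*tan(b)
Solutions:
 f(b) = C1 - b^4 + b^3/3 - b^2 + 3*log(cos(b))


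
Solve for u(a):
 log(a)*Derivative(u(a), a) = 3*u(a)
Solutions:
 u(a) = C1*exp(3*li(a))


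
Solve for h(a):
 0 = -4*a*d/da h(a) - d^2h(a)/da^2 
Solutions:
 h(a) = C1 + C2*erf(sqrt(2)*a)
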